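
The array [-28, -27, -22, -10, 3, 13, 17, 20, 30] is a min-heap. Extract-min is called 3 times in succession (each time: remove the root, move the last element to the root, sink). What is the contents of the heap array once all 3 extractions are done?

extract-min #1 returns -28:
  remove root -28; move last element 30 to root → [30, -27, -22, -10, 3, 13, 17, 20]
  30 vs smaller child -27 at index 1, swap → [-27, 30, -22, -10, 3, 13, 17, 20]
  30 vs smaller child -10 at index 3, swap → [-27, -10, -22, 30, 3, 13, 17, 20]
  30 vs only child 20 at index 7, swap → [-27, -10, -22, 20, 3, 13, 17, 30]
extract-min #2 returns -27:
  remove root -27; move last element 30 to root → [30, -10, -22, 20, 3, 13, 17]
  30 vs smaller child -22 at index 2, swap → [-22, -10, 30, 20, 3, 13, 17]
  30 vs smaller child 13 at index 5, swap → [-22, -10, 13, 20, 3, 30, 17]
extract-min #3 returns -22:
  remove root -22; move last element 17 to root → [17, -10, 13, 20, 3, 30]
  17 vs smaller child -10 at index 1, swap → [-10, 17, 13, 20, 3, 30]
  17 vs smaller child 3 at index 4, swap → [-10, 3, 13, 20, 17, 30]

[-10, 3, 13, 20, 17, 30]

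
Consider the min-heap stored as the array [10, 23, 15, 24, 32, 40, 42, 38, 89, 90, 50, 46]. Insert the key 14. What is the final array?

append 14 at index 12 → [10, 23, 15, 24, 32, 40, 42, 38, 89, 90, 50, 46, 14]
14 < parent 40 at index 5, swap → [10, 23, 15, 24, 32, 14, 42, 38, 89, 90, 50, 46, 40]
14 < parent 15 at index 2, swap → [10, 23, 14, 24, 32, 15, 42, 38, 89, 90, 50, 46, 40]

[10, 23, 14, 24, 32, 15, 42, 38, 89, 90, 50, 46, 40]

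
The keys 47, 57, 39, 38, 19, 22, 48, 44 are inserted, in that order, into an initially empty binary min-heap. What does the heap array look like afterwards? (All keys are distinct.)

Insert 47:
  append 47 at index 0 → [47] (no swap needed)
Insert 57:
  append 57 at index 1 → [47, 57] (no swap needed)
Insert 39:
  append 39 at index 2 → [47, 57, 39]
  39 < parent 47 at index 0, swap → [39, 57, 47]
Insert 38:
  append 38 at index 3 → [39, 57, 47, 38]
  38 < parent 57 at index 1, swap → [39, 38, 47, 57]
  38 < parent 39 at index 0, swap → [38, 39, 47, 57]
Insert 19:
  append 19 at index 4 → [38, 39, 47, 57, 19]
  19 < parent 39 at index 1, swap → [38, 19, 47, 57, 39]
  19 < parent 38 at index 0, swap → [19, 38, 47, 57, 39]
Insert 22:
  append 22 at index 5 → [19, 38, 47, 57, 39, 22]
  22 < parent 47 at index 2, swap → [19, 38, 22, 57, 39, 47]
Insert 48:
  append 48 at index 6 → [19, 38, 22, 57, 39, 47, 48] (no swap needed)
Insert 44:
  append 44 at index 7 → [19, 38, 22, 57, 39, 47, 48, 44]
  44 < parent 57 at index 3, swap → [19, 38, 22, 44, 39, 47, 48, 57]

[19, 38, 22, 44, 39, 47, 48, 57]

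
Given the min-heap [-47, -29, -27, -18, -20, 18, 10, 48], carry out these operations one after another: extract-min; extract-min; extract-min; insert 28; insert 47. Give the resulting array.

extract-min → returns -47:
  remove root -47; move last element 48 to root → [48, -29, -27, -18, -20, 18, 10]
  48 vs smaller child -29 at index 1, swap → [-29, 48, -27, -18, -20, 18, 10]
  48 vs smaller child -20 at index 4, swap → [-29, -20, -27, -18, 48, 18, 10]
extract-min → returns -29:
  remove root -29; move last element 10 to root → [10, -20, -27, -18, 48, 18]
  10 vs smaller child -27 at index 2, swap → [-27, -20, 10, -18, 48, 18]
extract-min → returns -27:
  remove root -27; move last element 18 to root → [18, -20, 10, -18, 48]
  18 vs smaller child -20 at index 1, swap → [-20, 18, 10, -18, 48]
  18 vs smaller child -18 at index 3, swap → [-20, -18, 10, 18, 48]
insert 28:
  append 28 at index 5 → [-20, -18, 10, 18, 48, 28] (no swap needed)
insert 47:
  append 47 at index 6 → [-20, -18, 10, 18, 48, 28, 47] (no swap needed)

[-20, -18, 10, 18, 48, 28, 47]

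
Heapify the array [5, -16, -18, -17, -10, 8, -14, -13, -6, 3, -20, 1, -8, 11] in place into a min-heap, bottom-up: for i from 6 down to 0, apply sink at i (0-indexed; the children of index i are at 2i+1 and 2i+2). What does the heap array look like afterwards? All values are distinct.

sift down from index 6: already satisfies heap property
sift down from index 5:
  8 vs smaller child -8 at index 12, swap → [5, -16, -18, -17, -10, -8, -14, -13, -6, 3, -20, 1, 8, 11]
sift down from index 4:
  -10 vs smaller child -20 at index 10, swap → [5, -16, -18, -17, -20, -8, -14, -13, -6, 3, -10, 1, 8, 11]
sift down from index 3: already satisfies heap property
sift down from index 2: already satisfies heap property
sift down from index 1:
  -16 vs smaller child -20 at index 4, swap → [5, -20, -18, -17, -16, -8, -14, -13, -6, 3, -10, 1, 8, 11]
sift down from index 0:
  5 vs smaller child -20 at index 1, swap → [-20, 5, -18, -17, -16, -8, -14, -13, -6, 3, -10, 1, 8, 11]
  5 vs smaller child -17 at index 3, swap → [-20, -17, -18, 5, -16, -8, -14, -13, -6, 3, -10, 1, 8, 11]
  5 vs smaller child -13 at index 7, swap → [-20, -17, -18, -13, -16, -8, -14, 5, -6, 3, -10, 1, 8, 11]

[-20, -17, -18, -13, -16, -8, -14, 5, -6, 3, -10, 1, 8, 11]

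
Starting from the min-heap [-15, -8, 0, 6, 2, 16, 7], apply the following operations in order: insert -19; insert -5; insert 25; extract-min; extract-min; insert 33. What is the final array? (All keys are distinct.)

[-8, -5, 0, 6, 2, 16, 7, 25, 33]

insert -19:
  append -19 at index 7 → [-15, -8, 0, 6, 2, 16, 7, -19]
  -19 < parent 6 at index 3, swap → [-15, -8, 0, -19, 2, 16, 7, 6]
  -19 < parent -8 at index 1, swap → [-15, -19, 0, -8, 2, 16, 7, 6]
  -19 < parent -15 at index 0, swap → [-19, -15, 0, -8, 2, 16, 7, 6]
insert -5:
  append -5 at index 8 → [-19, -15, 0, -8, 2, 16, 7, 6, -5] (no swap needed)
insert 25:
  append 25 at index 9 → [-19, -15, 0, -8, 2, 16, 7, 6, -5, 25] (no swap needed)
extract-min → returns -19:
  remove root -19; move last element 25 to root → [25, -15, 0, -8, 2, 16, 7, 6, -5]
  25 vs smaller child -15 at index 1, swap → [-15, 25, 0, -8, 2, 16, 7, 6, -5]
  25 vs smaller child -8 at index 3, swap → [-15, -8, 0, 25, 2, 16, 7, 6, -5]
  25 vs smaller child -5 at index 8, swap → [-15, -8, 0, -5, 2, 16, 7, 6, 25]
extract-min → returns -15:
  remove root -15; move last element 25 to root → [25, -8, 0, -5, 2, 16, 7, 6]
  25 vs smaller child -8 at index 1, swap → [-8, 25, 0, -5, 2, 16, 7, 6]
  25 vs smaller child -5 at index 3, swap → [-8, -5, 0, 25, 2, 16, 7, 6]
  25 vs only child 6 at index 7, swap → [-8, -5, 0, 6, 2, 16, 7, 25]
insert 33:
  append 33 at index 8 → [-8, -5, 0, 6, 2, 16, 7, 25, 33] (no swap needed)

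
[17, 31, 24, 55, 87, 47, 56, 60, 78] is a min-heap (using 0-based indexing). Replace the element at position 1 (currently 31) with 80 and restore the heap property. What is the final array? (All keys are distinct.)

set index 1 from 31 to 80 → [17, 80, 24, 55, 87, 47, 56, 60, 78]
80 vs smaller child 55 at index 3, swap → [17, 55, 24, 80, 87, 47, 56, 60, 78]
80 vs smaller child 60 at index 7, swap → [17, 55, 24, 60, 87, 47, 56, 80, 78]

[17, 55, 24, 60, 87, 47, 56, 80, 78]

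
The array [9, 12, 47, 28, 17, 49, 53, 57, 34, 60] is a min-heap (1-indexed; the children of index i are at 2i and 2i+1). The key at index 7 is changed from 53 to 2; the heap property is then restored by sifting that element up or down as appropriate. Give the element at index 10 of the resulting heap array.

60

set index 7 from 53 to 2 → [9, 12, 47, 28, 17, 49, 2, 57, 34, 60]
2 < parent 47 at index 3, swap → [9, 12, 2, 28, 17, 49, 47, 57, 34, 60]
2 < parent 9 at index 1, swap → [2, 12, 9, 28, 17, 49, 47, 57, 34, 60]
resulting array: [2, 12, 9, 28, 17, 49, 47, 57, 34, 60]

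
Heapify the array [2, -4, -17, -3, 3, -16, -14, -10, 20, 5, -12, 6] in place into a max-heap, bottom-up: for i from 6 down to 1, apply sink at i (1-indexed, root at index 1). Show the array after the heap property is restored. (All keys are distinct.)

[20, 5, 6, -3, 3, -16, -14, -10, -4, 2, -12, -17]

sift down from index 6:
  -16 vs only child 6 at index 12, swap → [2, -4, -17, -3, 3, 6, -14, -10, 20, 5, -12, -16]
sift down from index 5:
  3 vs larger child 5 at index 10, swap → [2, -4, -17, -3, 5, 6, -14, -10, 20, 3, -12, -16]
sift down from index 4:
  -3 vs larger child 20 at index 9, swap → [2, -4, -17, 20, 5, 6, -14, -10, -3, 3, -12, -16]
sift down from index 3:
  -17 vs larger child 6 at index 6, swap → [2, -4, 6, 20, 5, -17, -14, -10, -3, 3, -12, -16]
  -17 vs only child -16 at index 12, swap → [2, -4, 6, 20, 5, -16, -14, -10, -3, 3, -12, -17]
sift down from index 2:
  -4 vs larger child 20 at index 4, swap → [2, 20, 6, -4, 5, -16, -14, -10, -3, 3, -12, -17]
  -4 vs larger child -3 at index 9, swap → [2, 20, 6, -3, 5, -16, -14, -10, -4, 3, -12, -17]
sift down from index 1:
  2 vs larger child 20 at index 2, swap → [20, 2, 6, -3, 5, -16, -14, -10, -4, 3, -12, -17]
  2 vs larger child 5 at index 5, swap → [20, 5, 6, -3, 2, -16, -14, -10, -4, 3, -12, -17]
  2 vs larger child 3 at index 10, swap → [20, 5, 6, -3, 3, -16, -14, -10, -4, 2, -12, -17]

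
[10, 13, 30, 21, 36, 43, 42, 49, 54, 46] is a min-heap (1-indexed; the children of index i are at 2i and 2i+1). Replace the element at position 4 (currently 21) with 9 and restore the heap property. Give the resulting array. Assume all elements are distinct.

[9, 10, 30, 13, 36, 43, 42, 49, 54, 46]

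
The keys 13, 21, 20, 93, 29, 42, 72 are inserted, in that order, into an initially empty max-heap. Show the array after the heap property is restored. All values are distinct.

[93, 29, 72, 13, 21, 20, 42]

Insert 13:
  append 13 at index 0 → [13] (no swap needed)
Insert 21:
  append 21 at index 1 → [13, 21]
  21 > parent 13 at index 0, swap → [21, 13]
Insert 20:
  append 20 at index 2 → [21, 13, 20] (no swap needed)
Insert 93:
  append 93 at index 3 → [21, 13, 20, 93]
  93 > parent 13 at index 1, swap → [21, 93, 20, 13]
  93 > parent 21 at index 0, swap → [93, 21, 20, 13]
Insert 29:
  append 29 at index 4 → [93, 21, 20, 13, 29]
  29 > parent 21 at index 1, swap → [93, 29, 20, 13, 21]
Insert 42:
  append 42 at index 5 → [93, 29, 20, 13, 21, 42]
  42 > parent 20 at index 2, swap → [93, 29, 42, 13, 21, 20]
Insert 72:
  append 72 at index 6 → [93, 29, 42, 13, 21, 20, 72]
  72 > parent 42 at index 2, swap → [93, 29, 72, 13, 21, 20, 42]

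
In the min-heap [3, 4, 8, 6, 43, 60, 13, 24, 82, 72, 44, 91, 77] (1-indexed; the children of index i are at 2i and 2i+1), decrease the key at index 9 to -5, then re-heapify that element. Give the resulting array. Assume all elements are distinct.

[-5, 3, 8, 4, 43, 60, 13, 24, 6, 72, 44, 91, 77]

set index 9 from 82 to -5 → [3, 4, 8, 6, 43, 60, 13, 24, -5, 72, 44, 91, 77]
-5 < parent 6 at index 4, swap → [3, 4, 8, -5, 43, 60, 13, 24, 6, 72, 44, 91, 77]
-5 < parent 4 at index 2, swap → [3, -5, 8, 4, 43, 60, 13, 24, 6, 72, 44, 91, 77]
-5 < parent 3 at index 1, swap → [-5, 3, 8, 4, 43, 60, 13, 24, 6, 72, 44, 91, 77]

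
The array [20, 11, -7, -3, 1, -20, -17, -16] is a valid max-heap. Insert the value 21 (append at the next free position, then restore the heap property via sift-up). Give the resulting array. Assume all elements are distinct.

[21, 20, -7, 11, 1, -20, -17, -16, -3]

append 21 at index 8 → [20, 11, -7, -3, 1, -20, -17, -16, 21]
21 > parent -3 at index 3, swap → [20, 11, -7, 21, 1, -20, -17, -16, -3]
21 > parent 11 at index 1, swap → [20, 21, -7, 11, 1, -20, -17, -16, -3]
21 > parent 20 at index 0, swap → [21, 20, -7, 11, 1, -20, -17, -16, -3]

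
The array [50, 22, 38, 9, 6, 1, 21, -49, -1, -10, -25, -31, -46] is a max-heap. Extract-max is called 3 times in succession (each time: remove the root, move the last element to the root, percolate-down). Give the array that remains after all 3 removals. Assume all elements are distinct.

[21, 9, 1, -1, 6, -25, -46, -49, -31, -10]

extract-max #1 returns 50:
  remove root 50; move last element -46 to root → [-46, 22, 38, 9, 6, 1, 21, -49, -1, -10, -25, -31]
  -46 vs larger child 38 at index 2, swap → [38, 22, -46, 9, 6, 1, 21, -49, -1, -10, -25, -31]
  -46 vs larger child 21 at index 6, swap → [38, 22, 21, 9, 6, 1, -46, -49, -1, -10, -25, -31]
extract-max #2 returns 38:
  remove root 38; move last element -31 to root → [-31, 22, 21, 9, 6, 1, -46, -49, -1, -10, -25]
  -31 vs larger child 22 at index 1, swap → [22, -31, 21, 9, 6, 1, -46, -49, -1, -10, -25]
  -31 vs larger child 9 at index 3, swap → [22, 9, 21, -31, 6, 1, -46, -49, -1, -10, -25]
  -31 vs larger child -1 at index 8, swap → [22, 9, 21, -1, 6, 1, -46, -49, -31, -10, -25]
extract-max #3 returns 22:
  remove root 22; move last element -25 to root → [-25, 9, 21, -1, 6, 1, -46, -49, -31, -10]
  -25 vs larger child 21 at index 2, swap → [21, 9, -25, -1, 6, 1, -46, -49, -31, -10]
  -25 vs larger child 1 at index 5, swap → [21, 9, 1, -1, 6, -25, -46, -49, -31, -10]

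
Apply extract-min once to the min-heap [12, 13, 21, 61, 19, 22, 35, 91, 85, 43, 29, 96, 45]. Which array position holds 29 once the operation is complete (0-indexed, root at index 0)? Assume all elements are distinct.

4

remove root 12; move last element 45 to root → [45, 13, 21, 61, 19, 22, 35, 91, 85, 43, 29, 96]
45 vs smaller child 13 at index 1, swap → [13, 45, 21, 61, 19, 22, 35, 91, 85, 43, 29, 96]
45 vs smaller child 19 at index 4, swap → [13, 19, 21, 61, 45, 22, 35, 91, 85, 43, 29, 96]
45 vs smaller child 29 at index 10, swap → [13, 19, 21, 61, 29, 22, 35, 91, 85, 43, 45, 96]
resulting array: [13, 19, 21, 61, 29, 22, 35, 91, 85, 43, 45, 96]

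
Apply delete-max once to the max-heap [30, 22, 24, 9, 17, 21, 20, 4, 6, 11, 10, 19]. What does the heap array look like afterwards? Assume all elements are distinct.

remove root 30; move last element 19 to root → [19, 22, 24, 9, 17, 21, 20, 4, 6, 11, 10]
19 vs larger child 24 at index 2, swap → [24, 22, 19, 9, 17, 21, 20, 4, 6, 11, 10]
19 vs larger child 21 at index 5, swap → [24, 22, 21, 9, 17, 19, 20, 4, 6, 11, 10]

[24, 22, 21, 9, 17, 19, 20, 4, 6, 11, 10]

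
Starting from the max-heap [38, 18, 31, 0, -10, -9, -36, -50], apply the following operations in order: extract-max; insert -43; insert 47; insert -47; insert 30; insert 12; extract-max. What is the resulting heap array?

[31, 30, 12, 18, -10, -9, -36, -43, 0, -47, -50]

extract-max → returns 38:
  remove root 38; move last element -50 to root → [-50, 18, 31, 0, -10, -9, -36]
  -50 vs larger child 31 at index 2, swap → [31, 18, -50, 0, -10, -9, -36]
  -50 vs larger child -9 at index 5, swap → [31, 18, -9, 0, -10, -50, -36]
insert -43:
  append -43 at index 7 → [31, 18, -9, 0, -10, -50, -36, -43] (no swap needed)
insert 47:
  append 47 at index 8 → [31, 18, -9, 0, -10, -50, -36, -43, 47]
  47 > parent 0 at index 3, swap → [31, 18, -9, 47, -10, -50, -36, -43, 0]
  47 > parent 18 at index 1, swap → [31, 47, -9, 18, -10, -50, -36, -43, 0]
  47 > parent 31 at index 0, swap → [47, 31, -9, 18, -10, -50, -36, -43, 0]
insert -47:
  append -47 at index 9 → [47, 31, -9, 18, -10, -50, -36, -43, 0, -47] (no swap needed)
insert 30:
  append 30 at index 10 → [47, 31, -9, 18, -10, -50, -36, -43, 0, -47, 30]
  30 > parent -10 at index 4, swap → [47, 31, -9, 18, 30, -50, -36, -43, 0, -47, -10]
insert 12:
  append 12 at index 11 → [47, 31, -9, 18, 30, -50, -36, -43, 0, -47, -10, 12]
  12 > parent -50 at index 5, swap → [47, 31, -9, 18, 30, 12, -36, -43, 0, -47, -10, -50]
  12 > parent -9 at index 2, swap → [47, 31, 12, 18, 30, -9, -36, -43, 0, -47, -10, -50]
extract-max → returns 47:
  remove root 47; move last element -50 to root → [-50, 31, 12, 18, 30, -9, -36, -43, 0, -47, -10]
  -50 vs larger child 31 at index 1, swap → [31, -50, 12, 18, 30, -9, -36, -43, 0, -47, -10]
  -50 vs larger child 30 at index 4, swap → [31, 30, 12, 18, -50, -9, -36, -43, 0, -47, -10]
  -50 vs larger child -10 at index 10, swap → [31, 30, 12, 18, -10, -9, -36, -43, 0, -47, -50]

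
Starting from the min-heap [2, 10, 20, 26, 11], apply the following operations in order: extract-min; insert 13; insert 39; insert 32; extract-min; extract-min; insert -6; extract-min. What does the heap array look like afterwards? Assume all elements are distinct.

extract-min → returns 2:
  remove root 2; move last element 11 to root → [11, 10, 20, 26]
  11 vs smaller child 10 at index 1, swap → [10, 11, 20, 26]
insert 13:
  append 13 at index 4 → [10, 11, 20, 26, 13] (no swap needed)
insert 39:
  append 39 at index 5 → [10, 11, 20, 26, 13, 39] (no swap needed)
insert 32:
  append 32 at index 6 → [10, 11, 20, 26, 13, 39, 32] (no swap needed)
extract-min → returns 10:
  remove root 10; move last element 32 to root → [32, 11, 20, 26, 13, 39]
  32 vs smaller child 11 at index 1, swap → [11, 32, 20, 26, 13, 39]
  32 vs smaller child 13 at index 4, swap → [11, 13, 20, 26, 32, 39]
extract-min → returns 11:
  remove root 11; move last element 39 to root → [39, 13, 20, 26, 32]
  39 vs smaller child 13 at index 1, swap → [13, 39, 20, 26, 32]
  39 vs smaller child 26 at index 3, swap → [13, 26, 20, 39, 32]
insert -6:
  append -6 at index 5 → [13, 26, 20, 39, 32, -6]
  -6 < parent 20 at index 2, swap → [13, 26, -6, 39, 32, 20]
  -6 < parent 13 at index 0, swap → [-6, 26, 13, 39, 32, 20]
extract-min → returns -6:
  remove root -6; move last element 20 to root → [20, 26, 13, 39, 32]
  20 vs smaller child 13 at index 2, swap → [13, 26, 20, 39, 32]

[13, 26, 20, 39, 32]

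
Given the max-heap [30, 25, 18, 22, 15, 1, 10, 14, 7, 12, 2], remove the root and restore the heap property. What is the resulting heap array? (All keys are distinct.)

[25, 22, 18, 14, 15, 1, 10, 2, 7, 12]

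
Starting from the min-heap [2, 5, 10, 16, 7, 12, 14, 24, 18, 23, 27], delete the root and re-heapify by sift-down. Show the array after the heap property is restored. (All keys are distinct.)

remove root 2; move last element 27 to root → [27, 5, 10, 16, 7, 12, 14, 24, 18, 23]
27 vs smaller child 5 at index 1, swap → [5, 27, 10, 16, 7, 12, 14, 24, 18, 23]
27 vs smaller child 7 at index 4, swap → [5, 7, 10, 16, 27, 12, 14, 24, 18, 23]
27 vs only child 23 at index 9, swap → [5, 7, 10, 16, 23, 12, 14, 24, 18, 27]

[5, 7, 10, 16, 23, 12, 14, 24, 18, 27]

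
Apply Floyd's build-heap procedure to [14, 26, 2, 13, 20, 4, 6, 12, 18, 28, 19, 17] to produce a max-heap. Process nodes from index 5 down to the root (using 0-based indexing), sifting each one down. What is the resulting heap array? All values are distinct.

[28, 26, 17, 18, 20, 4, 6, 12, 13, 14, 19, 2]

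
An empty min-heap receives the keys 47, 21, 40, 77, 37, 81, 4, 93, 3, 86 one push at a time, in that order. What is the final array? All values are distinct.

[3, 4, 21, 37, 47, 81, 40, 93, 77, 86]

Insert 47:
  append 47 at index 0 → [47] (no swap needed)
Insert 21:
  append 21 at index 1 → [47, 21]
  21 < parent 47 at index 0, swap → [21, 47]
Insert 40:
  append 40 at index 2 → [21, 47, 40] (no swap needed)
Insert 77:
  append 77 at index 3 → [21, 47, 40, 77] (no swap needed)
Insert 37:
  append 37 at index 4 → [21, 47, 40, 77, 37]
  37 < parent 47 at index 1, swap → [21, 37, 40, 77, 47]
Insert 81:
  append 81 at index 5 → [21, 37, 40, 77, 47, 81] (no swap needed)
Insert 4:
  append 4 at index 6 → [21, 37, 40, 77, 47, 81, 4]
  4 < parent 40 at index 2, swap → [21, 37, 4, 77, 47, 81, 40]
  4 < parent 21 at index 0, swap → [4, 37, 21, 77, 47, 81, 40]
Insert 93:
  append 93 at index 7 → [4, 37, 21, 77, 47, 81, 40, 93] (no swap needed)
Insert 3:
  append 3 at index 8 → [4, 37, 21, 77, 47, 81, 40, 93, 3]
  3 < parent 77 at index 3, swap → [4, 37, 21, 3, 47, 81, 40, 93, 77]
  3 < parent 37 at index 1, swap → [4, 3, 21, 37, 47, 81, 40, 93, 77]
  3 < parent 4 at index 0, swap → [3, 4, 21, 37, 47, 81, 40, 93, 77]
Insert 86:
  append 86 at index 9 → [3, 4, 21, 37, 47, 81, 40, 93, 77, 86] (no swap needed)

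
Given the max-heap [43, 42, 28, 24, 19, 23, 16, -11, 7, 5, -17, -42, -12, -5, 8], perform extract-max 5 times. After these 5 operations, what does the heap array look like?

extract-max #1 returns 43:
  remove root 43; move last element 8 to root → [8, 42, 28, 24, 19, 23, 16, -11, 7, 5, -17, -42, -12, -5]
  8 vs larger child 42 at index 1, swap → [42, 8, 28, 24, 19, 23, 16, -11, 7, 5, -17, -42, -12, -5]
  8 vs larger child 24 at index 3, swap → [42, 24, 28, 8, 19, 23, 16, -11, 7, 5, -17, -42, -12, -5]
extract-max #2 returns 42:
  remove root 42; move last element -5 to root → [-5, 24, 28, 8, 19, 23, 16, -11, 7, 5, -17, -42, -12]
  -5 vs larger child 28 at index 2, swap → [28, 24, -5, 8, 19, 23, 16, -11, 7, 5, -17, -42, -12]
  -5 vs larger child 23 at index 5, swap → [28, 24, 23, 8, 19, -5, 16, -11, 7, 5, -17, -42, -12]
extract-max #3 returns 28:
  remove root 28; move last element -12 to root → [-12, 24, 23, 8, 19, -5, 16, -11, 7, 5, -17, -42]
  -12 vs larger child 24 at index 1, swap → [24, -12, 23, 8, 19, -5, 16, -11, 7, 5, -17, -42]
  -12 vs larger child 19 at index 4, swap → [24, 19, 23, 8, -12, -5, 16, -11, 7, 5, -17, -42]
  -12 vs larger child 5 at index 9, swap → [24, 19, 23, 8, 5, -5, 16, -11, 7, -12, -17, -42]
extract-max #4 returns 24:
  remove root 24; move last element -42 to root → [-42, 19, 23, 8, 5, -5, 16, -11, 7, -12, -17]
  -42 vs larger child 23 at index 2, swap → [23, 19, -42, 8, 5, -5, 16, -11, 7, -12, -17]
  -42 vs larger child 16 at index 6, swap → [23, 19, 16, 8, 5, -5, -42, -11, 7, -12, -17]
extract-max #5 returns 23:
  remove root 23; move last element -17 to root → [-17, 19, 16, 8, 5, -5, -42, -11, 7, -12]
  -17 vs larger child 19 at index 1, swap → [19, -17, 16, 8, 5, -5, -42, -11, 7, -12]
  -17 vs larger child 8 at index 3, swap → [19, 8, 16, -17, 5, -5, -42, -11, 7, -12]
  -17 vs larger child 7 at index 8, swap → [19, 8, 16, 7, 5, -5, -42, -11, -17, -12]

[19, 8, 16, 7, 5, -5, -42, -11, -17, -12]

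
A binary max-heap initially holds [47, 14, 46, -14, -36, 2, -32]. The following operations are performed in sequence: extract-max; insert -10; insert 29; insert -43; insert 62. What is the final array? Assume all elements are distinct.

extract-max → returns 47:
  remove root 47; move last element -32 to root → [-32, 14, 46, -14, -36, 2]
  -32 vs larger child 46 at index 2, swap → [46, 14, -32, -14, -36, 2]
  -32 vs only child 2 at index 5, swap → [46, 14, 2, -14, -36, -32]
insert -10:
  append -10 at index 6 → [46, 14, 2, -14, -36, -32, -10] (no swap needed)
insert 29:
  append 29 at index 7 → [46, 14, 2, -14, -36, -32, -10, 29]
  29 > parent -14 at index 3, swap → [46, 14, 2, 29, -36, -32, -10, -14]
  29 > parent 14 at index 1, swap → [46, 29, 2, 14, -36, -32, -10, -14]
insert -43:
  append -43 at index 8 → [46, 29, 2, 14, -36, -32, -10, -14, -43] (no swap needed)
insert 62:
  append 62 at index 9 → [46, 29, 2, 14, -36, -32, -10, -14, -43, 62]
  62 > parent -36 at index 4, swap → [46, 29, 2, 14, 62, -32, -10, -14, -43, -36]
  62 > parent 29 at index 1, swap → [46, 62, 2, 14, 29, -32, -10, -14, -43, -36]
  62 > parent 46 at index 0, swap → [62, 46, 2, 14, 29, -32, -10, -14, -43, -36]

[62, 46, 2, 14, 29, -32, -10, -14, -43, -36]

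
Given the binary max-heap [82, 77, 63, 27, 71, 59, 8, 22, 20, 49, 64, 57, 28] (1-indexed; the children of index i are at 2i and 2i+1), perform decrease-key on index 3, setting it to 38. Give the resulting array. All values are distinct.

[82, 77, 59, 27, 71, 57, 8, 22, 20, 49, 64, 38, 28]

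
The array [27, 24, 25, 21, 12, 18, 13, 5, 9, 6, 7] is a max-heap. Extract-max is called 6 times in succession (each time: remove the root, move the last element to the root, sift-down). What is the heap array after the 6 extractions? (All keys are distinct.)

[12, 9, 7, 5, 6]

extract-max #1 returns 27:
  remove root 27; move last element 7 to root → [7, 24, 25, 21, 12, 18, 13, 5, 9, 6]
  7 vs larger child 25 at index 2, swap → [25, 24, 7, 21, 12, 18, 13, 5, 9, 6]
  7 vs larger child 18 at index 5, swap → [25, 24, 18, 21, 12, 7, 13, 5, 9, 6]
extract-max #2 returns 25:
  remove root 25; move last element 6 to root → [6, 24, 18, 21, 12, 7, 13, 5, 9]
  6 vs larger child 24 at index 1, swap → [24, 6, 18, 21, 12, 7, 13, 5, 9]
  6 vs larger child 21 at index 3, swap → [24, 21, 18, 6, 12, 7, 13, 5, 9]
  6 vs larger child 9 at index 8, swap → [24, 21, 18, 9, 12, 7, 13, 5, 6]
extract-max #3 returns 24:
  remove root 24; move last element 6 to root → [6, 21, 18, 9, 12, 7, 13, 5]
  6 vs larger child 21 at index 1, swap → [21, 6, 18, 9, 12, 7, 13, 5]
  6 vs larger child 12 at index 4, swap → [21, 12, 18, 9, 6, 7, 13, 5]
extract-max #4 returns 21:
  remove root 21; move last element 5 to root → [5, 12, 18, 9, 6, 7, 13]
  5 vs larger child 18 at index 2, swap → [18, 12, 5, 9, 6, 7, 13]
  5 vs larger child 13 at index 6, swap → [18, 12, 13, 9, 6, 7, 5]
extract-max #5 returns 18:
  remove root 18; move last element 5 to root → [5, 12, 13, 9, 6, 7]
  5 vs larger child 13 at index 2, swap → [13, 12, 5, 9, 6, 7]
  5 vs only child 7 at index 5, swap → [13, 12, 7, 9, 6, 5]
extract-max #6 returns 13:
  remove root 13; move last element 5 to root → [5, 12, 7, 9, 6]
  5 vs larger child 12 at index 1, swap → [12, 5, 7, 9, 6]
  5 vs larger child 9 at index 3, swap → [12, 9, 7, 5, 6]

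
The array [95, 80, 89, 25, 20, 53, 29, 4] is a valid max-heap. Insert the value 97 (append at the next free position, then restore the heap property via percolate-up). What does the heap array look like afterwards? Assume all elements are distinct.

[97, 95, 89, 80, 20, 53, 29, 4, 25]

append 97 at index 8 → [95, 80, 89, 25, 20, 53, 29, 4, 97]
97 > parent 25 at index 3, swap → [95, 80, 89, 97, 20, 53, 29, 4, 25]
97 > parent 80 at index 1, swap → [95, 97, 89, 80, 20, 53, 29, 4, 25]
97 > parent 95 at index 0, swap → [97, 95, 89, 80, 20, 53, 29, 4, 25]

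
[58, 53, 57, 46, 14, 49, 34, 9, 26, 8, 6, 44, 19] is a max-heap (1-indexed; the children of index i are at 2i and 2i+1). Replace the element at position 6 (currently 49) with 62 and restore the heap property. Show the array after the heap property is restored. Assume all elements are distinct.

set index 6 from 49 to 62 → [58, 53, 57, 46, 14, 62, 34, 9, 26, 8, 6, 44, 19]
62 > parent 57 at index 3, swap → [58, 53, 62, 46, 14, 57, 34, 9, 26, 8, 6, 44, 19]
62 > parent 58 at index 1, swap → [62, 53, 58, 46, 14, 57, 34, 9, 26, 8, 6, 44, 19]

[62, 53, 58, 46, 14, 57, 34, 9, 26, 8, 6, 44, 19]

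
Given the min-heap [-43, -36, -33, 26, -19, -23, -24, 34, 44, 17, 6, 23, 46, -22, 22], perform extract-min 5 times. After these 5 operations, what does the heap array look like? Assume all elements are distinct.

extract-min #1 returns -43:
  remove root -43; move last element 22 to root → [22, -36, -33, 26, -19, -23, -24, 34, 44, 17, 6, 23, 46, -22]
  22 vs smaller child -36 at index 1, swap → [-36, 22, -33, 26, -19, -23, -24, 34, 44, 17, 6, 23, 46, -22]
  22 vs smaller child -19 at index 4, swap → [-36, -19, -33, 26, 22, -23, -24, 34, 44, 17, 6, 23, 46, -22]
  22 vs smaller child 6 at index 10, swap → [-36, -19, -33, 26, 6, -23, -24, 34, 44, 17, 22, 23, 46, -22]
extract-min #2 returns -36:
  remove root -36; move last element -22 to root → [-22, -19, -33, 26, 6, -23, -24, 34, 44, 17, 22, 23, 46]
  -22 vs smaller child -33 at index 2, swap → [-33, -19, -22, 26, 6, -23, -24, 34, 44, 17, 22, 23, 46]
  -22 vs smaller child -24 at index 6, swap → [-33, -19, -24, 26, 6, -23, -22, 34, 44, 17, 22, 23, 46]
extract-min #3 returns -33:
  remove root -33; move last element 46 to root → [46, -19, -24, 26, 6, -23, -22, 34, 44, 17, 22, 23]
  46 vs smaller child -24 at index 2, swap → [-24, -19, 46, 26, 6, -23, -22, 34, 44, 17, 22, 23]
  46 vs smaller child -23 at index 5, swap → [-24, -19, -23, 26, 6, 46, -22, 34, 44, 17, 22, 23]
  46 vs only child 23 at index 11, swap → [-24, -19, -23, 26, 6, 23, -22, 34, 44, 17, 22, 46]
extract-min #4 returns -24:
  remove root -24; move last element 46 to root → [46, -19, -23, 26, 6, 23, -22, 34, 44, 17, 22]
  46 vs smaller child -23 at index 2, swap → [-23, -19, 46, 26, 6, 23, -22, 34, 44, 17, 22]
  46 vs smaller child -22 at index 6, swap → [-23, -19, -22, 26, 6, 23, 46, 34, 44, 17, 22]
extract-min #5 returns -23:
  remove root -23; move last element 22 to root → [22, -19, -22, 26, 6, 23, 46, 34, 44, 17]
  22 vs smaller child -22 at index 2, swap → [-22, -19, 22, 26, 6, 23, 46, 34, 44, 17]

[-22, -19, 22, 26, 6, 23, 46, 34, 44, 17]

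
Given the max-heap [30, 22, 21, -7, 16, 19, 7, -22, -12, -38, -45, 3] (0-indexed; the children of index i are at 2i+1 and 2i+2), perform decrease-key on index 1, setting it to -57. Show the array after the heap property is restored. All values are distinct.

set index 1 from 22 to -57 → [30, -57, 21, -7, 16, 19, 7, -22, -12, -38, -45, 3]
-57 vs larger child 16 at index 4, swap → [30, 16, 21, -7, -57, 19, 7, -22, -12, -38, -45, 3]
-57 vs larger child -38 at index 9, swap → [30, 16, 21, -7, -38, 19, 7, -22, -12, -57, -45, 3]

[30, 16, 21, -7, -38, 19, 7, -22, -12, -57, -45, 3]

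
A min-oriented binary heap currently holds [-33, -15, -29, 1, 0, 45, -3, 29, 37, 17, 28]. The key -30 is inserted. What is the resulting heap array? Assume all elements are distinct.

[-33, -15, -30, 1, 0, -29, -3, 29, 37, 17, 28, 45]

append -30 at index 11 → [-33, -15, -29, 1, 0, 45, -3, 29, 37, 17, 28, -30]
-30 < parent 45 at index 5, swap → [-33, -15, -29, 1, 0, -30, -3, 29, 37, 17, 28, 45]
-30 < parent -29 at index 2, swap → [-33, -15, -30, 1, 0, -29, -3, 29, 37, 17, 28, 45]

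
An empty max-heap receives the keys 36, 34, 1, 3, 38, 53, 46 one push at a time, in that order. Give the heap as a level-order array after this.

[53, 36, 46, 3, 34, 1, 38]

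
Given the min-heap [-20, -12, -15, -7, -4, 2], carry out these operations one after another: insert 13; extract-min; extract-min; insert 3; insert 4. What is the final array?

insert 13:
  append 13 at index 6 → [-20, -12, -15, -7, -4, 2, 13] (no swap needed)
extract-min → returns -20:
  remove root -20; move last element 13 to root → [13, -12, -15, -7, -4, 2]
  13 vs smaller child -15 at index 2, swap → [-15, -12, 13, -7, -4, 2]
  13 vs only child 2 at index 5, swap → [-15, -12, 2, -7, -4, 13]
extract-min → returns -15:
  remove root -15; move last element 13 to root → [13, -12, 2, -7, -4]
  13 vs smaller child -12 at index 1, swap → [-12, 13, 2, -7, -4]
  13 vs smaller child -7 at index 3, swap → [-12, -7, 2, 13, -4]
insert 3:
  append 3 at index 5 → [-12, -7, 2, 13, -4, 3] (no swap needed)
insert 4:
  append 4 at index 6 → [-12, -7, 2, 13, -4, 3, 4] (no swap needed)

[-12, -7, 2, 13, -4, 3, 4]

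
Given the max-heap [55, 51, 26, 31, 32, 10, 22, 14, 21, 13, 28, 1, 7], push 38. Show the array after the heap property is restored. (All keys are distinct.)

append 38 at index 13 → [55, 51, 26, 31, 32, 10, 22, 14, 21, 13, 28, 1, 7, 38]
38 > parent 22 at index 6, swap → [55, 51, 26, 31, 32, 10, 38, 14, 21, 13, 28, 1, 7, 22]
38 > parent 26 at index 2, swap → [55, 51, 38, 31, 32, 10, 26, 14, 21, 13, 28, 1, 7, 22]

[55, 51, 38, 31, 32, 10, 26, 14, 21, 13, 28, 1, 7, 22]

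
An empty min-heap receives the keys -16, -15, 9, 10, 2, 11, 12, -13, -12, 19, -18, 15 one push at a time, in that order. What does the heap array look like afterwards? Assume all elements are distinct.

Insert -16:
  append -16 at index 0 → [-16] (no swap needed)
Insert -15:
  append -15 at index 1 → [-16, -15] (no swap needed)
Insert 9:
  append 9 at index 2 → [-16, -15, 9] (no swap needed)
Insert 10:
  append 10 at index 3 → [-16, -15, 9, 10] (no swap needed)
Insert 2:
  append 2 at index 4 → [-16, -15, 9, 10, 2] (no swap needed)
Insert 11:
  append 11 at index 5 → [-16, -15, 9, 10, 2, 11] (no swap needed)
Insert 12:
  append 12 at index 6 → [-16, -15, 9, 10, 2, 11, 12] (no swap needed)
Insert -13:
  append -13 at index 7 → [-16, -15, 9, 10, 2, 11, 12, -13]
  -13 < parent 10 at index 3, swap → [-16, -15, 9, -13, 2, 11, 12, 10]
Insert -12:
  append -12 at index 8 → [-16, -15, 9, -13, 2, 11, 12, 10, -12] (no swap needed)
Insert 19:
  append 19 at index 9 → [-16, -15, 9, -13, 2, 11, 12, 10, -12, 19] (no swap needed)
Insert -18:
  append -18 at index 10 → [-16, -15, 9, -13, 2, 11, 12, 10, -12, 19, -18]
  -18 < parent 2 at index 4, swap → [-16, -15, 9, -13, -18, 11, 12, 10, -12, 19, 2]
  -18 < parent -15 at index 1, swap → [-16, -18, 9, -13, -15, 11, 12, 10, -12, 19, 2]
  -18 < parent -16 at index 0, swap → [-18, -16, 9, -13, -15, 11, 12, 10, -12, 19, 2]
Insert 15:
  append 15 at index 11 → [-18, -16, 9, -13, -15, 11, 12, 10, -12, 19, 2, 15] (no swap needed)

[-18, -16, 9, -13, -15, 11, 12, 10, -12, 19, 2, 15]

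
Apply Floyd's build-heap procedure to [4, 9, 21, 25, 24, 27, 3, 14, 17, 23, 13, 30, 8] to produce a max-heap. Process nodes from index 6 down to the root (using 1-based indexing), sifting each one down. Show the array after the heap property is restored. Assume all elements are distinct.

[30, 25, 27, 17, 24, 21, 3, 14, 9, 23, 13, 4, 8]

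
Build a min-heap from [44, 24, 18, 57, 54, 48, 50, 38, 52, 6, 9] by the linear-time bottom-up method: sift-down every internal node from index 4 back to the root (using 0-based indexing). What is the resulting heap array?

sift down from index 4:
  54 vs smaller child 6 at index 9, swap → [44, 24, 18, 57, 6, 48, 50, 38, 52, 54, 9]
sift down from index 3:
  57 vs smaller child 38 at index 7, swap → [44, 24, 18, 38, 6, 48, 50, 57, 52, 54, 9]
sift down from index 2: already satisfies heap property
sift down from index 1:
  24 vs smaller child 6 at index 4, swap → [44, 6, 18, 38, 24, 48, 50, 57, 52, 54, 9]
  24 vs smaller child 9 at index 10, swap → [44, 6, 18, 38, 9, 48, 50, 57, 52, 54, 24]
sift down from index 0:
  44 vs smaller child 6 at index 1, swap → [6, 44, 18, 38, 9, 48, 50, 57, 52, 54, 24]
  44 vs smaller child 9 at index 4, swap → [6, 9, 18, 38, 44, 48, 50, 57, 52, 54, 24]
  44 vs smaller child 24 at index 10, swap → [6, 9, 18, 38, 24, 48, 50, 57, 52, 54, 44]

[6, 9, 18, 38, 24, 48, 50, 57, 52, 54, 44]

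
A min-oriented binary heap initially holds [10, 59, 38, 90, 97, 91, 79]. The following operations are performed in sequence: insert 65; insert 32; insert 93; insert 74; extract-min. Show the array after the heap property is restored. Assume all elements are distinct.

[32, 59, 38, 65, 74, 91, 79, 90, 93, 97]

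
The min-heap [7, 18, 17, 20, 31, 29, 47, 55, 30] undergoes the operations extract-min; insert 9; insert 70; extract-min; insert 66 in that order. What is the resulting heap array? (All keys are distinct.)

extract-min → returns 7:
  remove root 7; move last element 30 to root → [30, 18, 17, 20, 31, 29, 47, 55]
  30 vs smaller child 17 at index 2, swap → [17, 18, 30, 20, 31, 29, 47, 55]
  30 vs smaller child 29 at index 5, swap → [17, 18, 29, 20, 31, 30, 47, 55]
insert 9:
  append 9 at index 8 → [17, 18, 29, 20, 31, 30, 47, 55, 9]
  9 < parent 20 at index 3, swap → [17, 18, 29, 9, 31, 30, 47, 55, 20]
  9 < parent 18 at index 1, swap → [17, 9, 29, 18, 31, 30, 47, 55, 20]
  9 < parent 17 at index 0, swap → [9, 17, 29, 18, 31, 30, 47, 55, 20]
insert 70:
  append 70 at index 9 → [9, 17, 29, 18, 31, 30, 47, 55, 20, 70] (no swap needed)
extract-min → returns 9:
  remove root 9; move last element 70 to root → [70, 17, 29, 18, 31, 30, 47, 55, 20]
  70 vs smaller child 17 at index 1, swap → [17, 70, 29, 18, 31, 30, 47, 55, 20]
  70 vs smaller child 18 at index 3, swap → [17, 18, 29, 70, 31, 30, 47, 55, 20]
  70 vs smaller child 20 at index 8, swap → [17, 18, 29, 20, 31, 30, 47, 55, 70]
insert 66:
  append 66 at index 9 → [17, 18, 29, 20, 31, 30, 47, 55, 70, 66] (no swap needed)

[17, 18, 29, 20, 31, 30, 47, 55, 70, 66]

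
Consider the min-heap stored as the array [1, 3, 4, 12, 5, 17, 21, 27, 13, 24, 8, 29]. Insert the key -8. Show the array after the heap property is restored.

append -8 at index 12 → [1, 3, 4, 12, 5, 17, 21, 27, 13, 24, 8, 29, -8]
-8 < parent 17 at index 5, swap → [1, 3, 4, 12, 5, -8, 21, 27, 13, 24, 8, 29, 17]
-8 < parent 4 at index 2, swap → [1, 3, -8, 12, 5, 4, 21, 27, 13, 24, 8, 29, 17]
-8 < parent 1 at index 0, swap → [-8, 3, 1, 12, 5, 4, 21, 27, 13, 24, 8, 29, 17]

[-8, 3, 1, 12, 5, 4, 21, 27, 13, 24, 8, 29, 17]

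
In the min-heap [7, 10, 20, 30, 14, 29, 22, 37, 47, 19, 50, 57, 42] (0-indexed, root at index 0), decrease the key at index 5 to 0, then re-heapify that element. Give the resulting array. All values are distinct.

set index 5 from 29 to 0 → [7, 10, 20, 30, 14, 0, 22, 37, 47, 19, 50, 57, 42]
0 < parent 20 at index 2, swap → [7, 10, 0, 30, 14, 20, 22, 37, 47, 19, 50, 57, 42]
0 < parent 7 at index 0, swap → [0, 10, 7, 30, 14, 20, 22, 37, 47, 19, 50, 57, 42]

[0, 10, 7, 30, 14, 20, 22, 37, 47, 19, 50, 57, 42]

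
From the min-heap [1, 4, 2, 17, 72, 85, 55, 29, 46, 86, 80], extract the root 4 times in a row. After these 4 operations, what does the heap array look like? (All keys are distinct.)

[29, 46, 55, 86, 72, 85, 80]

extract-min #1 returns 1:
  remove root 1; move last element 80 to root → [80, 4, 2, 17, 72, 85, 55, 29, 46, 86]
  80 vs smaller child 2 at index 2, swap → [2, 4, 80, 17, 72, 85, 55, 29, 46, 86]
  80 vs smaller child 55 at index 6, swap → [2, 4, 55, 17, 72, 85, 80, 29, 46, 86]
extract-min #2 returns 2:
  remove root 2; move last element 86 to root → [86, 4, 55, 17, 72, 85, 80, 29, 46]
  86 vs smaller child 4 at index 1, swap → [4, 86, 55, 17, 72, 85, 80, 29, 46]
  86 vs smaller child 17 at index 3, swap → [4, 17, 55, 86, 72, 85, 80, 29, 46]
  86 vs smaller child 29 at index 7, swap → [4, 17, 55, 29, 72, 85, 80, 86, 46]
extract-min #3 returns 4:
  remove root 4; move last element 46 to root → [46, 17, 55, 29, 72, 85, 80, 86]
  46 vs smaller child 17 at index 1, swap → [17, 46, 55, 29, 72, 85, 80, 86]
  46 vs smaller child 29 at index 3, swap → [17, 29, 55, 46, 72, 85, 80, 86]
extract-min #4 returns 17:
  remove root 17; move last element 86 to root → [86, 29, 55, 46, 72, 85, 80]
  86 vs smaller child 29 at index 1, swap → [29, 86, 55, 46, 72, 85, 80]
  86 vs smaller child 46 at index 3, swap → [29, 46, 55, 86, 72, 85, 80]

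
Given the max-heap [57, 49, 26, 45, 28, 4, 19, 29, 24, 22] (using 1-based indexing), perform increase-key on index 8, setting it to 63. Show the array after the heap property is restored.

set index 8 from 29 to 63 → [57, 49, 26, 45, 28, 4, 19, 63, 24, 22]
63 > parent 45 at index 4, swap → [57, 49, 26, 63, 28, 4, 19, 45, 24, 22]
63 > parent 49 at index 2, swap → [57, 63, 26, 49, 28, 4, 19, 45, 24, 22]
63 > parent 57 at index 1, swap → [63, 57, 26, 49, 28, 4, 19, 45, 24, 22]

[63, 57, 26, 49, 28, 4, 19, 45, 24, 22]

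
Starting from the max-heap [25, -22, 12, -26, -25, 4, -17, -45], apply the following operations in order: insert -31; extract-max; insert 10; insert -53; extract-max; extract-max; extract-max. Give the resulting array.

insert -31:
  append -31 at index 8 → [25, -22, 12, -26, -25, 4, -17, -45, -31] (no swap needed)
extract-max → returns 25:
  remove root 25; move last element -31 to root → [-31, -22, 12, -26, -25, 4, -17, -45]
  -31 vs larger child 12 at index 2, swap → [12, -22, -31, -26, -25, 4, -17, -45]
  -31 vs larger child 4 at index 5, swap → [12, -22, 4, -26, -25, -31, -17, -45]
insert 10:
  append 10 at index 8 → [12, -22, 4, -26, -25, -31, -17, -45, 10]
  10 > parent -26 at index 3, swap → [12, -22, 4, 10, -25, -31, -17, -45, -26]
  10 > parent -22 at index 1, swap → [12, 10, 4, -22, -25, -31, -17, -45, -26]
insert -53:
  append -53 at index 9 → [12, 10, 4, -22, -25, -31, -17, -45, -26, -53] (no swap needed)
extract-max → returns 12:
  remove root 12; move last element -53 to root → [-53, 10, 4, -22, -25, -31, -17, -45, -26]
  -53 vs larger child 10 at index 1, swap → [10, -53, 4, -22, -25, -31, -17, -45, -26]
  -53 vs larger child -22 at index 3, swap → [10, -22, 4, -53, -25, -31, -17, -45, -26]
  -53 vs larger child -26 at index 8, swap → [10, -22, 4, -26, -25, -31, -17, -45, -53]
extract-max → returns 10:
  remove root 10; move last element -53 to root → [-53, -22, 4, -26, -25, -31, -17, -45]
  -53 vs larger child 4 at index 2, swap → [4, -22, -53, -26, -25, -31, -17, -45]
  -53 vs larger child -17 at index 6, swap → [4, -22, -17, -26, -25, -31, -53, -45]
extract-max → returns 4:
  remove root 4; move last element -45 to root → [-45, -22, -17, -26, -25, -31, -53]
  -45 vs larger child -17 at index 2, swap → [-17, -22, -45, -26, -25, -31, -53]
  -45 vs larger child -31 at index 5, swap → [-17, -22, -31, -26, -25, -45, -53]

[-17, -22, -31, -26, -25, -45, -53]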